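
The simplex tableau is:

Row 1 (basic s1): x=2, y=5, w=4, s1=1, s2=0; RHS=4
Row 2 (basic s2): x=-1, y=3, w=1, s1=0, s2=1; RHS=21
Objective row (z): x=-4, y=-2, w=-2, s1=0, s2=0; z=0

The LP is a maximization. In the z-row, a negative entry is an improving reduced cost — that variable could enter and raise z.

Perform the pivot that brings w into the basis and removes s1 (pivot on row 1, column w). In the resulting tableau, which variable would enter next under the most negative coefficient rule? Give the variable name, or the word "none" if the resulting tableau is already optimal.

x

Pivot element 4. New z-row = old z-row − (-2)·(row 1/4).
Updated z-row coefficients: x: -3, y: 1/2, w: 0, s1: 1/2, s2: 0.
The most negative is -3 in column x, so x would enter next.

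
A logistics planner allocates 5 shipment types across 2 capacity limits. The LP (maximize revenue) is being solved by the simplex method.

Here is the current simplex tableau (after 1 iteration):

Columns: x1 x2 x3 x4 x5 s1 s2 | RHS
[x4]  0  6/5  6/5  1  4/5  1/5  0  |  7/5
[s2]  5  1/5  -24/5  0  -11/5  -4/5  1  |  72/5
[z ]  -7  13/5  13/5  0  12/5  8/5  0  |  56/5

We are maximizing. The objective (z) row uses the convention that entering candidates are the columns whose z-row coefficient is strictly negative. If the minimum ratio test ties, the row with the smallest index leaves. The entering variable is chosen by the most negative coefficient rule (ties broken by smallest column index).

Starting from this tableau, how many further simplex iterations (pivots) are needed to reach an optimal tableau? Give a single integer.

2

pivot: x1 in, s2 out → z = 784/25
pivot: x3 in, x4 out → z = 217/6
No improving column remains; optimal.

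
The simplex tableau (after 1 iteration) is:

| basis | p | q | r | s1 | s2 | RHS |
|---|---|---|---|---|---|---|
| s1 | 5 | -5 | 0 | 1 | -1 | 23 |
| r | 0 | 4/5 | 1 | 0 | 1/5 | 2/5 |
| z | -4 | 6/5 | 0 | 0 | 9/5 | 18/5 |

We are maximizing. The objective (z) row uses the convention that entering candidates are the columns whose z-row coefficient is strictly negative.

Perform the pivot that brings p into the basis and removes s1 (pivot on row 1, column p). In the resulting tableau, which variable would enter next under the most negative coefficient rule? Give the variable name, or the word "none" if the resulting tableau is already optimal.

Pivot element 5. New z-row = old z-row − (-4)·(row 1/5).
Updated z-row coefficients: p: 0, q: -14/5, r: 0, s1: 4/5, s2: 1.
The most negative is -14/5 in column q, so q would enter next.

q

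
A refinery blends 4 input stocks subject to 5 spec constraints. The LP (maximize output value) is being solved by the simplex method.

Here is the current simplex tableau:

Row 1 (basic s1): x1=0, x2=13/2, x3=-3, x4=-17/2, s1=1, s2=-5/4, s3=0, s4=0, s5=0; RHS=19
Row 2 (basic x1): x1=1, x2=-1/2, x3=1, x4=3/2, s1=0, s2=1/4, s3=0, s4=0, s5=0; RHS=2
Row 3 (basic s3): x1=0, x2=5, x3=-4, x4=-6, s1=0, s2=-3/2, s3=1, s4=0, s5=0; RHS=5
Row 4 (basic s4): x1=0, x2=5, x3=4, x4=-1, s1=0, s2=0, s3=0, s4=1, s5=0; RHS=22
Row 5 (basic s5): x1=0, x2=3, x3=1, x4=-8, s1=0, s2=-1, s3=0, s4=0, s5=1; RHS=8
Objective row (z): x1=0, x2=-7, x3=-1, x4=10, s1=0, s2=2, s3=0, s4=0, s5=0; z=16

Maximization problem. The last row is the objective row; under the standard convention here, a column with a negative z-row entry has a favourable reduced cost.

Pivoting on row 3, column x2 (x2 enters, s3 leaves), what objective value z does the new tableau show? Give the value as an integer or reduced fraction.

Minimum ratio for x2: 5/5 = 1.
z changes by −(z-row coeff of x2)·ratio = −(-7)·1 = 7.
New z = 16 + 7 = 23.

23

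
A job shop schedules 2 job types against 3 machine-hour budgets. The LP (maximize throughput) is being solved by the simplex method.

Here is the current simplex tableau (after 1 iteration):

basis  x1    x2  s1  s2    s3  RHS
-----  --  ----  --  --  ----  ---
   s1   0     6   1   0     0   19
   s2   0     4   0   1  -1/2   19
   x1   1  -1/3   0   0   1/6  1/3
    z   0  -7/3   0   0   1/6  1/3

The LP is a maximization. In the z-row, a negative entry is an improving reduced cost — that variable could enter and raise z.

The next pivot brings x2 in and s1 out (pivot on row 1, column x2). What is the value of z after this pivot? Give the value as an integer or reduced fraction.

Minimum ratio for x2: 19/6 = 19/6.
z changes by −(z-row coeff of x2)·ratio = −(-7/3)·(19/6) = 133/18.
New z = 1/3 + (133/18) = 139/18.

139/18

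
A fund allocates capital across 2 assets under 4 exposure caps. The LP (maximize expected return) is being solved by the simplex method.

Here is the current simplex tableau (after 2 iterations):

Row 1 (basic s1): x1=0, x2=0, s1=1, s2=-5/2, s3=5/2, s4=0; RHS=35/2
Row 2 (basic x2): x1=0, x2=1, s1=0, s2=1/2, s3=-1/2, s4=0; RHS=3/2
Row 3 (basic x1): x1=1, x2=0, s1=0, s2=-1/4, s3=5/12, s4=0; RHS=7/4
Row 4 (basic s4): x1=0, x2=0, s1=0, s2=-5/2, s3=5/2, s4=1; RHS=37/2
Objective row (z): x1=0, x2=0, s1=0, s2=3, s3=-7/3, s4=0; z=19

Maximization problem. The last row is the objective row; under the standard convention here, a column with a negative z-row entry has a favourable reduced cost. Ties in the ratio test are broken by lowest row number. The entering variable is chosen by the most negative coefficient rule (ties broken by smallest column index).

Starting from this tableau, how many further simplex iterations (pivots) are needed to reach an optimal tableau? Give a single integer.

pivot: s3 in, x1 out → z = 144/5
No improving column remains; optimal.

1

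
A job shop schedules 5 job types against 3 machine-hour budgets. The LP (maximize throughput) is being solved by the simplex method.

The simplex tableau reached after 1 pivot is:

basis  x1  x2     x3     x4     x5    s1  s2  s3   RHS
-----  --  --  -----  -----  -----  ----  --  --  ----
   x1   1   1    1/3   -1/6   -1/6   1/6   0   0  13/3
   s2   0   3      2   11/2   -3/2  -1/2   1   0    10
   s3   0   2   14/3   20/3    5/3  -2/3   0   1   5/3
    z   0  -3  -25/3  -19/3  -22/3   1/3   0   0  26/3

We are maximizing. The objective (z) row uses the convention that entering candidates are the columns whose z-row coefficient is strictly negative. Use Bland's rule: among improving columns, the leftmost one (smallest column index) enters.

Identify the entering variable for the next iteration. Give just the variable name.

Objective-row coefficients: x1: 0, x2: -3, x3: -25/3, x4: -19/3, x5: -22/3, s1: 1/3, s2: 0, s3: 0.
Improving columns: x2, x3, x4, x5. Bland's rule picks the smallest column index → x2.

x2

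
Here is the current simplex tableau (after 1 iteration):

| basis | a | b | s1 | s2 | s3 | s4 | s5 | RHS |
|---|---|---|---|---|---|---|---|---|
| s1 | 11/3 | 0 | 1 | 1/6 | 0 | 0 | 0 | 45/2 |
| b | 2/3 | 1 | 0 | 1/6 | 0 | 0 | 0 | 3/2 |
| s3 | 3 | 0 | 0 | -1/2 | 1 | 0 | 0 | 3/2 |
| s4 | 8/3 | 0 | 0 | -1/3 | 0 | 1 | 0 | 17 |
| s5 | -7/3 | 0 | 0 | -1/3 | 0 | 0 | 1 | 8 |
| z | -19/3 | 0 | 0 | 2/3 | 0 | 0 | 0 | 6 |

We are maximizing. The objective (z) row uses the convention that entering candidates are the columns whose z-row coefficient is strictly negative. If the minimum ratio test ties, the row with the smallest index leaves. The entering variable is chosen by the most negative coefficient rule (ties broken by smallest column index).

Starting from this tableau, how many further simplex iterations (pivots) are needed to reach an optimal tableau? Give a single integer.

2

pivot: a in, s3 out → z = 55/6
pivot: s2 in, b out → z = 54/5
No improving column remains; optimal.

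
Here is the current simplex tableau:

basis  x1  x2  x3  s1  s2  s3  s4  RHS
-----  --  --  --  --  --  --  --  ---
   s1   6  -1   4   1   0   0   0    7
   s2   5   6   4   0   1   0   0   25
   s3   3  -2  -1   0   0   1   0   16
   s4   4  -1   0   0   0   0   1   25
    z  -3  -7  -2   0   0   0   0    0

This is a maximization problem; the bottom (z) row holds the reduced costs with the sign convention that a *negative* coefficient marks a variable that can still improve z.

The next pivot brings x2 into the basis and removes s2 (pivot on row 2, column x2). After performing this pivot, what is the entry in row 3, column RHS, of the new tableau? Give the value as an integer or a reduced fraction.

Pivot element is row 2, column x2: 6.
Normalize row 2: new (row 2, RHS) = 25/6 = 25/6.
row 3 ← row 3 − (-2)·(new row 2): 16 − (-2)·(25/6) = 73/3.

73/3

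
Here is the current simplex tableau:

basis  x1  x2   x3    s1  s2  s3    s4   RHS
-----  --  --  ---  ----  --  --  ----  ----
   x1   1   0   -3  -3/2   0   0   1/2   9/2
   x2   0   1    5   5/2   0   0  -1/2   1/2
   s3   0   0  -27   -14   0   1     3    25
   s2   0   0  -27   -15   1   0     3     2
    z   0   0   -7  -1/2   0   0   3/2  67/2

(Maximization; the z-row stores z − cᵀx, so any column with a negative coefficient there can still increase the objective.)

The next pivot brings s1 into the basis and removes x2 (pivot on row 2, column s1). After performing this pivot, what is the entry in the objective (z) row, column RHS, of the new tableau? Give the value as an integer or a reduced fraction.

Pivot element is row 2, column s1: 5/2.
Normalize row 2: new (row 2, RHS) = (1/2)/(5/2) = 1/5.
z-row ← z-row − (-1/2)·(new row 2): 67/2 − (-1/2)·(1/5) = 168/5.

168/5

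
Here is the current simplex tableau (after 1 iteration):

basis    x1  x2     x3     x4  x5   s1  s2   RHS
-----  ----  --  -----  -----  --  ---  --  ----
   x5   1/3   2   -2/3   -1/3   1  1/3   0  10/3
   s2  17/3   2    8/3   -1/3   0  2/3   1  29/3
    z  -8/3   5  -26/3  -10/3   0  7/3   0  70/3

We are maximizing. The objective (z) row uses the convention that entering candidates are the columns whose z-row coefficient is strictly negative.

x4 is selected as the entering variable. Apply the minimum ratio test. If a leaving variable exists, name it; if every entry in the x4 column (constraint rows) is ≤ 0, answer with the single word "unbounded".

unbounded

x4-column entries: row 1: -1/3, row 2: -1/3. All ≤ 0, so x4 can increase without bound; the LP is unbounded in this direction.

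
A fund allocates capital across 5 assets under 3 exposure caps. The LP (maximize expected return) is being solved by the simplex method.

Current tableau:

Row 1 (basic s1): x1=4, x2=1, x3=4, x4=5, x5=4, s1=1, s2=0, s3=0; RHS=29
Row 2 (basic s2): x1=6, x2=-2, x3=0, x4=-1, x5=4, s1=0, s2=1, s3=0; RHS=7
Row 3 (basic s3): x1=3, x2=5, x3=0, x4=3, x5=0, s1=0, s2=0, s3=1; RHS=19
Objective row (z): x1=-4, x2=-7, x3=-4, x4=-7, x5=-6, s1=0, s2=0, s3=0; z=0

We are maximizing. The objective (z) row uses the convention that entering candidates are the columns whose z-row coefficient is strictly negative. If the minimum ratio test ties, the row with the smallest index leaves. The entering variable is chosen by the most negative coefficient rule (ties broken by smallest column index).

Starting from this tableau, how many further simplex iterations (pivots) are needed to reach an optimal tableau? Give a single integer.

3

pivot: x2 in, s3 out → z = 133/5
pivot: x5 in, s2 out → z = 97/2
pivot: x3 in, s1 out → z = 591/10
No improving column remains; optimal.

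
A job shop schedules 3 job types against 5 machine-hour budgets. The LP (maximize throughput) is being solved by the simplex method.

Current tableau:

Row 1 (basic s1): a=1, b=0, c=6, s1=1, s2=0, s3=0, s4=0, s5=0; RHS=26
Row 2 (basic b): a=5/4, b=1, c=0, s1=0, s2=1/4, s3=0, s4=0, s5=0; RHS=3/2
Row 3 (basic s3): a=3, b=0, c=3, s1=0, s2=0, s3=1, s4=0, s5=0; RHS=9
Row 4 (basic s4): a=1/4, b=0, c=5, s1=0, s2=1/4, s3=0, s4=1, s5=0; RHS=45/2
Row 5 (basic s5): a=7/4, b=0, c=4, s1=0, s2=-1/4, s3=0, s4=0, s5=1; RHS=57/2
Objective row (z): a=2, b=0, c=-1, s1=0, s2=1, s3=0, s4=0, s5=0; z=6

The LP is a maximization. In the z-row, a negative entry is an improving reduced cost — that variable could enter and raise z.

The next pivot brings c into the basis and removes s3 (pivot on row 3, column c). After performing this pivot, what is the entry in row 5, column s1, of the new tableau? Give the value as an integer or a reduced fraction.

0

Pivot element is row 3, column c: 3.
Normalize row 3: new (row 3, s1) = 0/3 = 0.
row 5 ← row 5 − 4·(new row 3): 0 − 4·0 = 0.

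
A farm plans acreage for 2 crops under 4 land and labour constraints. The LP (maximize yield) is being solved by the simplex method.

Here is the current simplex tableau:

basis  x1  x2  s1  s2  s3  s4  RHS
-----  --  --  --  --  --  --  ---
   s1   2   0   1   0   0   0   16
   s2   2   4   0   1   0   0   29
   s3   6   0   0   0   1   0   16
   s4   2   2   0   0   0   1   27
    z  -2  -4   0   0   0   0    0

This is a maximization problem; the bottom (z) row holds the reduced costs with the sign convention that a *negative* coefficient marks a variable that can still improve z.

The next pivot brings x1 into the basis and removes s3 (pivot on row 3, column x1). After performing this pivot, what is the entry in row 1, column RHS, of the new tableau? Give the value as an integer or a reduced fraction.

32/3

Pivot element is row 3, column x1: 6.
Normalize row 3: new (row 3, RHS) = 16/6 = 8/3.
row 1 ← row 1 − 2·(new row 3): 16 − 2·(8/3) = 32/3.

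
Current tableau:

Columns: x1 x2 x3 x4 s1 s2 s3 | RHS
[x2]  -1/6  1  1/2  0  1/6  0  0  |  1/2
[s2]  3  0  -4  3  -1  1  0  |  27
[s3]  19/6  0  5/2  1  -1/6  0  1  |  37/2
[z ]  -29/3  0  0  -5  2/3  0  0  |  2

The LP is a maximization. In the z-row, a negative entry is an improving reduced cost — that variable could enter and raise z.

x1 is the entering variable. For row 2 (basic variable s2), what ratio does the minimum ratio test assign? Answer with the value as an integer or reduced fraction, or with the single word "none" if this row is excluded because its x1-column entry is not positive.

Ratio = RHS / (x1 entry) = 27 / 3 = 9.

9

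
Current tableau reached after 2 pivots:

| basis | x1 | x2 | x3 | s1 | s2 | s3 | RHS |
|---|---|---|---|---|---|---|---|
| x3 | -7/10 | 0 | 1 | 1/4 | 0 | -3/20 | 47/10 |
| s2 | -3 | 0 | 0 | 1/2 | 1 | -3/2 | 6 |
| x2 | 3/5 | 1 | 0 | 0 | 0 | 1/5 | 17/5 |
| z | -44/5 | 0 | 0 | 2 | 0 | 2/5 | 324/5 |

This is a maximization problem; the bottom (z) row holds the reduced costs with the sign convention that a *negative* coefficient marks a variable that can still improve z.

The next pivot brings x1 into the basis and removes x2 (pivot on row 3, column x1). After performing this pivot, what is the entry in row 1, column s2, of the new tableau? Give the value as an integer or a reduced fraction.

Pivot element is row 3, column x1: 3/5.
Normalize row 3: new (row 3, s2) = 0/(3/5) = 0.
row 1 ← row 1 − (-7/10)·(new row 3): 0 − (-7/10)·0 = 0.

0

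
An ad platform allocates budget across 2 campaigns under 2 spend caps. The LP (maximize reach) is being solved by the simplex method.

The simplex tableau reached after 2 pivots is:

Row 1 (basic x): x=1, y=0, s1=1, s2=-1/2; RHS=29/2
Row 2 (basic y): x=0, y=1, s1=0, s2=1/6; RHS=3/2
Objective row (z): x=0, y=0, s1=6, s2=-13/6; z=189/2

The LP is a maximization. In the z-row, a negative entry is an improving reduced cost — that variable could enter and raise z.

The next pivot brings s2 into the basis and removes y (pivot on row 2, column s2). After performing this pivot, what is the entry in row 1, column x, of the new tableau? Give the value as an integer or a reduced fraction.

1

Pivot element is row 2, column s2: 1/6.
Normalize row 2: new (row 2, x) = 0/(1/6) = 0.
row 1 ← row 1 − (-1/2)·(new row 2): 1 − (-1/2)·0 = 1.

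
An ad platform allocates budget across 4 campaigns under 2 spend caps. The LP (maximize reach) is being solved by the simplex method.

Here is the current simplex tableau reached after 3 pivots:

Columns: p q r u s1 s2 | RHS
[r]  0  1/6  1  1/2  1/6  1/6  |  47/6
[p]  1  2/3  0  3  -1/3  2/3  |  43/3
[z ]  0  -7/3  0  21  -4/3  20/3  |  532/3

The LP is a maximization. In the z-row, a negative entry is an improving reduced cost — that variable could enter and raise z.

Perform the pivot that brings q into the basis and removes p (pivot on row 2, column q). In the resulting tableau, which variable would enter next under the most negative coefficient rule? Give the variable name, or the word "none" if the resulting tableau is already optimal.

Pivot element 2/3. New z-row = old z-row − (-7/3)·(row 2/(2/3)).
Updated z-row coefficients: p: 7/2, q: 0, r: 0, u: 63/2, s1: -5/2, s2: 9.
The most negative is -5/2 in column s1, so s1 would enter next.

s1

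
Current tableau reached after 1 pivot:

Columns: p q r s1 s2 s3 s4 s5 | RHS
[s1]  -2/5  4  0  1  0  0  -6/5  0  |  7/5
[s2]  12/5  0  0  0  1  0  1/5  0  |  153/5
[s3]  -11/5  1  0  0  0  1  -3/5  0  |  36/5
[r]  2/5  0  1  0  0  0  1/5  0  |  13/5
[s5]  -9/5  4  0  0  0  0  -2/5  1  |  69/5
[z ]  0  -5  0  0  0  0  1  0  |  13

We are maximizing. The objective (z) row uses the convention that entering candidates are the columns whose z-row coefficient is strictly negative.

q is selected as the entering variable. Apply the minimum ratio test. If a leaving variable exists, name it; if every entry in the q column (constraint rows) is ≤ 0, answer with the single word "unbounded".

Ratios: row 1 (s1): (7/5)/4 = 7/20; row 2 (s2): entry 0 ≤ 0, skip; row 3 (s3): (36/5)/1 = 36/5; row 4 (r): entry 0 ≤ 0, skip; row 5 (s5): (69/5)/4 = 69/20.
Minimum ratio is in the s1 row, so s1 leaves.

s1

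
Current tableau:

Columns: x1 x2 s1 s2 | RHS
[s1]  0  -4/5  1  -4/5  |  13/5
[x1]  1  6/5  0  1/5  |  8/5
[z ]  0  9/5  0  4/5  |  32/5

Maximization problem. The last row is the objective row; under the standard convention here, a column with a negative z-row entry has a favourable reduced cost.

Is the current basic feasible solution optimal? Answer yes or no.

No objective-row coefficient is strictly negative, so no entering variable exists; the tableau is optimal.

yes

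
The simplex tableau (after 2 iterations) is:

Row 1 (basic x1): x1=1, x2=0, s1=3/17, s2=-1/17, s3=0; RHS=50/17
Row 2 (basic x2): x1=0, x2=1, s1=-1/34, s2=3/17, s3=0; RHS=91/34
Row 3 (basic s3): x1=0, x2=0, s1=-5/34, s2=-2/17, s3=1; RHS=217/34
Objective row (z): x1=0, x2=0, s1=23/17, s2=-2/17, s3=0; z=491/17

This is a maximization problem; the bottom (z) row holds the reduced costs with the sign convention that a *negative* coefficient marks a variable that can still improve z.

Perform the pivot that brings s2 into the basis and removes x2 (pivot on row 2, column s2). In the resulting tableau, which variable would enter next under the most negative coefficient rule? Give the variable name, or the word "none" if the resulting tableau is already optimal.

Pivot element 3/17. New z-row = old z-row − (-2/17)·(row 2/(3/17)).
Updated z-row coefficients: x1: 0, x2: 2/3, s1: 4/3, s2: 0, s3: 0.
No coefficient is strictly negative; the tableau after this pivot is optimal.

none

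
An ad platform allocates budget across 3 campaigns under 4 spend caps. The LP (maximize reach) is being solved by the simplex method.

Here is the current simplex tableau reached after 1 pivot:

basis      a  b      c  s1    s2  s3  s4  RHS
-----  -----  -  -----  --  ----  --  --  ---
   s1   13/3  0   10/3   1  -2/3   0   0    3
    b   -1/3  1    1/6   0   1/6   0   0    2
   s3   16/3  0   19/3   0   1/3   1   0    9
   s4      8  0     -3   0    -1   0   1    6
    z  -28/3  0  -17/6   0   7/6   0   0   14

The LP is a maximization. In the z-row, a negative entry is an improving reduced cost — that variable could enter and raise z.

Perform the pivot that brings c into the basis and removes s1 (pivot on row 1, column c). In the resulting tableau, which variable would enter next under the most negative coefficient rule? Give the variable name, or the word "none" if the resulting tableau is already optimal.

Pivot element 10/3. New z-row = old z-row − (-17/6)·(row 1/(10/3)).
Updated z-row coefficients: a: -113/20, b: 0, c: 0, s1: 17/20, s2: 3/5, s3: 0, s4: 0.
The most negative is -113/20 in column a, so a would enter next.

a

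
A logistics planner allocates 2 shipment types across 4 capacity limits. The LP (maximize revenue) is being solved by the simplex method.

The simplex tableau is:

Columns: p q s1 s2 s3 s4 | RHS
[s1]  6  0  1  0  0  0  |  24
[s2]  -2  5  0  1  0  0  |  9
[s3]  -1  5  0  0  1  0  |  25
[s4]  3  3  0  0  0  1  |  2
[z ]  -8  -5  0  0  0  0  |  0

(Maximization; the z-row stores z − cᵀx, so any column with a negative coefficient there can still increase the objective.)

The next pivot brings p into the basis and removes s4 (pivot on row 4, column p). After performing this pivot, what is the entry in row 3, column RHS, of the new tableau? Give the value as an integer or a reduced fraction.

Pivot element is row 4, column p: 3.
Normalize row 4: new (row 4, RHS) = 2/3 = 2/3.
row 3 ← row 3 − (-1)·(new row 4): 25 − (-1)·(2/3) = 77/3.

77/3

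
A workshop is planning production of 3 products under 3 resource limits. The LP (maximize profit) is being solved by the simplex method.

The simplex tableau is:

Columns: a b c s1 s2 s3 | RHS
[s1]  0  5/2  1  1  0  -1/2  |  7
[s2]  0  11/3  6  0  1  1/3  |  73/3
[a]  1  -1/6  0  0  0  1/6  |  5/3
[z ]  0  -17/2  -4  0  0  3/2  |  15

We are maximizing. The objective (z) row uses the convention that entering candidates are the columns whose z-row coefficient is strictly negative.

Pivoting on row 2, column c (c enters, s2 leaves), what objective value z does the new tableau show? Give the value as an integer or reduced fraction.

281/9

Minimum ratio for c: (73/3)/6 = 73/18.
z changes by −(z-row coeff of c)·ratio = −(-4)·(73/18) = 146/9.
New z = 15 + (146/9) = 281/9.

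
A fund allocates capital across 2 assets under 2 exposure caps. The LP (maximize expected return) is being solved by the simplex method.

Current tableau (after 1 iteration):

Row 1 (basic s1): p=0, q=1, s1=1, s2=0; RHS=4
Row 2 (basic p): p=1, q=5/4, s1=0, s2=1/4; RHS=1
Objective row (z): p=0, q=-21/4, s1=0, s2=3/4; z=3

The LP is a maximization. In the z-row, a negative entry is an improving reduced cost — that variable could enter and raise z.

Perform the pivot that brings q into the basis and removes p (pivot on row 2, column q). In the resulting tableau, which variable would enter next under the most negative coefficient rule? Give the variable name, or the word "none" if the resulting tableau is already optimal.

none

Pivot element 5/4. New z-row = old z-row − (-21/4)·(row 2/(5/4)).
Updated z-row coefficients: p: 21/5, q: 0, s1: 0, s2: 9/5.
No coefficient is strictly negative; the tableau after this pivot is optimal.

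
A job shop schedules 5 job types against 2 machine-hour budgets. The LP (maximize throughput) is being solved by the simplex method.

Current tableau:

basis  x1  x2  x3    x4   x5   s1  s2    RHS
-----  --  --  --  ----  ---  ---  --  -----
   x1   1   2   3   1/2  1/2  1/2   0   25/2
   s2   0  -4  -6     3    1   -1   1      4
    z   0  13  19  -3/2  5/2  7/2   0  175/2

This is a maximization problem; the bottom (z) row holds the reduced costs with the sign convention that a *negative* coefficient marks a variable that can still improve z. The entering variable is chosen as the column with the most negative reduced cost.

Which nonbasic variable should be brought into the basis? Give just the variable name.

x4

Objective-row coefficients: x1: 0, x2: 13, x3: 19, x4: -3/2, x5: 5/2, s1: 7/2, s2: 0.
The most negative is -3/2 in column x4, so x4 enters.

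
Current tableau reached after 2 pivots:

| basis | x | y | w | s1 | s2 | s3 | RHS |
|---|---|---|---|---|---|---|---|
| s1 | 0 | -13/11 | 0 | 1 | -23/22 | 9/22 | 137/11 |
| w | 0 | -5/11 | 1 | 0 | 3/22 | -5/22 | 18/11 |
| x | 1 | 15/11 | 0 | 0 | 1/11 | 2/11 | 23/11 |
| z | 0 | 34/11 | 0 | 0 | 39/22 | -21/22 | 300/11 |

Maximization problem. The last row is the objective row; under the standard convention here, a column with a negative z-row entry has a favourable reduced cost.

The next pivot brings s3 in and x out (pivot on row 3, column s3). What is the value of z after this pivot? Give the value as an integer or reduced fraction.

153/4

Minimum ratio for s3: (23/11)/(2/11) = 23/2.
z changes by −(z-row coeff of s3)·ratio = −(-21/22)·(23/2) = 483/44.
New z = 300/11 + (483/44) = 153/4.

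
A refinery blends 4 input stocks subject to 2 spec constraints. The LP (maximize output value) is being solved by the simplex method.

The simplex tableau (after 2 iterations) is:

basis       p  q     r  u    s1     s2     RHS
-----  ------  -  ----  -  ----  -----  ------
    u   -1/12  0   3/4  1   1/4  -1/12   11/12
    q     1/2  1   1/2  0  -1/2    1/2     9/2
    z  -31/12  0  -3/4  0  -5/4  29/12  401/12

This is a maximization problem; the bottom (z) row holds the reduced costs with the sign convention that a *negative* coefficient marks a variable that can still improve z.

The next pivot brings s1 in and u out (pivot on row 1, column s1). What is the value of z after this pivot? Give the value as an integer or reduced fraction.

38

Minimum ratio for s1: (11/12)/(1/4) = 11/3.
z changes by −(z-row coeff of s1)·ratio = −(-5/4)·(11/3) = 55/12.
New z = 401/12 + (55/12) = 38.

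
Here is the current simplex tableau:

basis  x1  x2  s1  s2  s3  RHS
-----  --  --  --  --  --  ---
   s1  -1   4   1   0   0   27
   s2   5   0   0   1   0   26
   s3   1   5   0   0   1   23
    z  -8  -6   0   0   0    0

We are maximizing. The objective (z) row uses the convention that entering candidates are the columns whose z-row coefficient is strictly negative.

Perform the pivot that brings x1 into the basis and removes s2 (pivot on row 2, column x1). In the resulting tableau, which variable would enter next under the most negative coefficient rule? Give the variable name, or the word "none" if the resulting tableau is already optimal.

Pivot element 5. New z-row = old z-row − (-8)·(row 2/5).
Updated z-row coefficients: x1: 0, x2: -6, s1: 0, s2: 8/5, s3: 0.
The most negative is -6 in column x2, so x2 would enter next.

x2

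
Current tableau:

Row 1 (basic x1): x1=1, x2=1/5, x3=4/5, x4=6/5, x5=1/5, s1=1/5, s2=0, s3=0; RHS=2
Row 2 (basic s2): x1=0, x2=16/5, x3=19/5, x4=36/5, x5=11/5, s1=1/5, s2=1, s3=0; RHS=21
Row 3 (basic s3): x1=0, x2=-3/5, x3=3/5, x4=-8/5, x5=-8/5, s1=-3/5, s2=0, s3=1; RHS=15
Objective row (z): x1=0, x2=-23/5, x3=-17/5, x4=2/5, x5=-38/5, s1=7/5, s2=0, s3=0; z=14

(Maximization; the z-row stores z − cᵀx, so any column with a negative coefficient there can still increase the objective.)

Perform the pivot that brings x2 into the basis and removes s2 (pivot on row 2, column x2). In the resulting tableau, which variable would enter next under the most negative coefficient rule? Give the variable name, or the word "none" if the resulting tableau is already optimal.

Pivot element 16/5. New z-row = old z-row − (-23/5)·(row 2/(16/5)).
Updated z-row coefficients: x1: 0, x2: 0, x3: 33/16, x4: 43/4, x5: -71/16, s1: 27/16, s2: 23/16, s3: 0.
The most negative is -71/16 in column x5, so x5 would enter next.

x5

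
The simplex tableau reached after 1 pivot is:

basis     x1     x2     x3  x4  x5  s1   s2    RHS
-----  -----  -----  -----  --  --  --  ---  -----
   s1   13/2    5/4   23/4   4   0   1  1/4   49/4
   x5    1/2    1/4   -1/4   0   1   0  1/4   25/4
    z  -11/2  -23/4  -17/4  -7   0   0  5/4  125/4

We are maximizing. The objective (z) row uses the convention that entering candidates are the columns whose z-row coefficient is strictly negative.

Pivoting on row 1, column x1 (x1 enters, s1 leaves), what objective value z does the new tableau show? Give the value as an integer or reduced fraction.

541/13

Minimum ratio for x1: (49/4)/(13/2) = 49/26.
z changes by −(z-row coeff of x1)·ratio = −(-11/2)·(49/26) = 539/52.
New z = 125/4 + (539/52) = 541/13.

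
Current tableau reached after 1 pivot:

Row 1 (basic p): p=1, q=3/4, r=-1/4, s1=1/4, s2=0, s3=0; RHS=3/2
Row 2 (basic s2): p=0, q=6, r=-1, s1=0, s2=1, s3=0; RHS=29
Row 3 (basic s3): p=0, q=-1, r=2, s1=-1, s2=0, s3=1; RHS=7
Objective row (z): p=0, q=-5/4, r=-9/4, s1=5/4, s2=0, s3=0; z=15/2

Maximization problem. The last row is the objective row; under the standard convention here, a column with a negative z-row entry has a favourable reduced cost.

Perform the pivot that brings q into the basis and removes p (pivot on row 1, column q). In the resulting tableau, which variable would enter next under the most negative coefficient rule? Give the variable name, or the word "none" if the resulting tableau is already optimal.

r

Pivot element 3/4. New z-row = old z-row − (-5/4)·(row 1/(3/4)).
Updated z-row coefficients: p: 5/3, q: 0, r: -8/3, s1: 5/3, s2: 0, s3: 0.
The most negative is -8/3 in column r, so r would enter next.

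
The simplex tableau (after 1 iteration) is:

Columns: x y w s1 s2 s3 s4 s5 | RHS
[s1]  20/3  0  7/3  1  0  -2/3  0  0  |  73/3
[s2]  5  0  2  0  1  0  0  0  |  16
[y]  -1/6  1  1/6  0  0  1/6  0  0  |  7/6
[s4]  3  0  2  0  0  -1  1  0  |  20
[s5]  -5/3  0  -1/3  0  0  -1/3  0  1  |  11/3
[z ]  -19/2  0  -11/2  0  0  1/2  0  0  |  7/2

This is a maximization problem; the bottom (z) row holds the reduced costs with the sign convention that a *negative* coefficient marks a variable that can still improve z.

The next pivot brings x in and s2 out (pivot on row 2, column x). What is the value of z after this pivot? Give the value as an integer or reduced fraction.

Minimum ratio for x: 16/5 = 16/5.
z changes by −(z-row coeff of x)·ratio = −(-19/2)·(16/5) = 152/5.
New z = 7/2 + (152/5) = 339/10.

339/10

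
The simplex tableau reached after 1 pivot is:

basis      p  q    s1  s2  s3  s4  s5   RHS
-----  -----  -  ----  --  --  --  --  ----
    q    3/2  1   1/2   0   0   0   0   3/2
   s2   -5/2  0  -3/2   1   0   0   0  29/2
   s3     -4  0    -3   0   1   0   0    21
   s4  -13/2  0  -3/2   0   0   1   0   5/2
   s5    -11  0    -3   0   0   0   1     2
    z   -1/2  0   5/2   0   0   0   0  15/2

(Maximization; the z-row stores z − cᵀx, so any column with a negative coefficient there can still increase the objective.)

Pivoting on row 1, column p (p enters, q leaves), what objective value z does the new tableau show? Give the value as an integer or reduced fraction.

8

Minimum ratio for p: (3/2)/(3/2) = 1.
z changes by −(z-row coeff of p)·ratio = −(-1/2)·1 = 1/2.
New z = 15/2 + (1/2) = 8.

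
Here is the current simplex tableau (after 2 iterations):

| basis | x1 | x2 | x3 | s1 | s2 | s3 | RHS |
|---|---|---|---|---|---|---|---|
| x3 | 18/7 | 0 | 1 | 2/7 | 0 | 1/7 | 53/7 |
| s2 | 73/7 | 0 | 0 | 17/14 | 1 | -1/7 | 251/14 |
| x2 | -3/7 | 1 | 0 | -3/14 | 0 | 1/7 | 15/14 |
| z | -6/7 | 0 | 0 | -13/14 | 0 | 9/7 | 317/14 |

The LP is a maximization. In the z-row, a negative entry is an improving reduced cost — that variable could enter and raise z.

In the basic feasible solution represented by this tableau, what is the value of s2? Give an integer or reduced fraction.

s2 is basic (row 2); its value is the RHS of that row: 251/14.

251/14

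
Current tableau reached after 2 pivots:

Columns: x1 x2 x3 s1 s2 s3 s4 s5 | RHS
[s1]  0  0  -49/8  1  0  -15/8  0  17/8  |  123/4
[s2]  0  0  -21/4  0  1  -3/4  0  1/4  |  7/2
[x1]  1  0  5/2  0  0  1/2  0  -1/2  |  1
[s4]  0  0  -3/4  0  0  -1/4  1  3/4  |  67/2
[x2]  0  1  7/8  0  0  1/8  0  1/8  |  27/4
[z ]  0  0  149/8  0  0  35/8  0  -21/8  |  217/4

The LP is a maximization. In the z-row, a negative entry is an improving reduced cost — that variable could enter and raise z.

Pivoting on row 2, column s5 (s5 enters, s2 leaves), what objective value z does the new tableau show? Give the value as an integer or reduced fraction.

Minimum ratio for s5: (7/2)/(1/4) = 14.
z changes by −(z-row coeff of s5)·ratio = −(-21/8)·14 = 147/4.
New z = 217/4 + (147/4) = 91.

91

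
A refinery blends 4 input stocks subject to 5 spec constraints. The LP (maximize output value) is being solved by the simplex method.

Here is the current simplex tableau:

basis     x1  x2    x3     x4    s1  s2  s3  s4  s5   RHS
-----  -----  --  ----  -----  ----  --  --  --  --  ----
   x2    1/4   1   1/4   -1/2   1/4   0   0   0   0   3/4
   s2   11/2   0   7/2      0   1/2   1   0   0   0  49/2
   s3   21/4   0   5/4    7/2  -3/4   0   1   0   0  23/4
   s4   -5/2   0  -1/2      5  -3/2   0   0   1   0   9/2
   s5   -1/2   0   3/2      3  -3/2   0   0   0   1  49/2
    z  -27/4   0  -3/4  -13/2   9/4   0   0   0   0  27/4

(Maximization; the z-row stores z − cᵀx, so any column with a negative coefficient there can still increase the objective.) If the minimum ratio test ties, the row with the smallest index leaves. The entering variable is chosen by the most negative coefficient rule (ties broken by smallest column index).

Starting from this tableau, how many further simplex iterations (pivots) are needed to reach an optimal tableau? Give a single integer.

pivot: x1 in, s3 out → z = 99/7
pivot: x4 in, s4 out → z = 571/35
No improving column remains; optimal.

2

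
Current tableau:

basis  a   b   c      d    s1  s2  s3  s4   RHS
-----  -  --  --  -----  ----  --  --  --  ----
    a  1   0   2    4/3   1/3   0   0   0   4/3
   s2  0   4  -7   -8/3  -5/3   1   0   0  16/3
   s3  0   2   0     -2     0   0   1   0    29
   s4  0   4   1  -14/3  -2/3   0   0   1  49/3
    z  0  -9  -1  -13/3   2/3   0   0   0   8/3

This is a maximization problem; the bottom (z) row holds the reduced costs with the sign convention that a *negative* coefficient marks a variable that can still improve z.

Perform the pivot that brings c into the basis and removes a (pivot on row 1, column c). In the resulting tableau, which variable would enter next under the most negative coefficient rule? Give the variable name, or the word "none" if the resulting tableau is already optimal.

Pivot element 2. New z-row = old z-row − (-1)·(row 1/2).
Updated z-row coefficients: a: 1/2, b: -9, c: 0, d: -11/3, s1: 5/6, s2: 0, s3: 0, s4: 0.
The most negative is -9 in column b, so b would enter next.

b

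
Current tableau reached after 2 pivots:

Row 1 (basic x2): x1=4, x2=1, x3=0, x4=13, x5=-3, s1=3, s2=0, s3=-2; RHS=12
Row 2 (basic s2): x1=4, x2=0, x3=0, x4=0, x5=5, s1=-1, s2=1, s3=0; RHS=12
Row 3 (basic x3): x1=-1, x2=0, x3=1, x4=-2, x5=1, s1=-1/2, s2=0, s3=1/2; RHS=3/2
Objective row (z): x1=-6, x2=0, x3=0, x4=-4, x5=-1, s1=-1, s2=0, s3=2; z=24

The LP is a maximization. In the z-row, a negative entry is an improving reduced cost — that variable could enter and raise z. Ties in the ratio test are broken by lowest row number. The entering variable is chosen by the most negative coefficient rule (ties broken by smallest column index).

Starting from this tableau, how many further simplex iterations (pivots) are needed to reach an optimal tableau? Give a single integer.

2

pivot: x1 in, x2 out → z = 42
pivot: x5 in, s2 out → z = 42
No improving column remains; optimal.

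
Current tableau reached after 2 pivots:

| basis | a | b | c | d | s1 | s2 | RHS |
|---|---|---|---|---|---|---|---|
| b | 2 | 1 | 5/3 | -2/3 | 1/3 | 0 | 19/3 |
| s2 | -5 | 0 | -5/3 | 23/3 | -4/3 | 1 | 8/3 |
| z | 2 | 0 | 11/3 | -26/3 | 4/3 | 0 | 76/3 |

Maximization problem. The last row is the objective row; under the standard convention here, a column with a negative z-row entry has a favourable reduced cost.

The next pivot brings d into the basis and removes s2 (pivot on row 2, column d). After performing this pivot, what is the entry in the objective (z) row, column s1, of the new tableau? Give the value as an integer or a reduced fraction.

-4/23

Pivot element is row 2, column d: 23/3.
Normalize row 2: new (row 2, s1) = (-4/3)/(23/3) = -4/23.
z-row ← z-row − (-26/3)·(new row 2): 4/3 − (-26/3)·(-4/23) = -4/23.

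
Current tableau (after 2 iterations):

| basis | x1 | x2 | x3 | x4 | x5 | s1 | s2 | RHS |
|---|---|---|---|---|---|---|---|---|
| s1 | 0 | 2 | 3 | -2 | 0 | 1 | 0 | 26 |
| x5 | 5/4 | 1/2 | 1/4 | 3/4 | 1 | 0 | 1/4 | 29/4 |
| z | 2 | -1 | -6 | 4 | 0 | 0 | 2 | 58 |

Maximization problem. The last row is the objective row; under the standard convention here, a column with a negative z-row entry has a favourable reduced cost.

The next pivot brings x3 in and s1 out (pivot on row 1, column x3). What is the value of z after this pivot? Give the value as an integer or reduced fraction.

110

Minimum ratio for x3: 26/3 = 26/3.
z changes by −(z-row coeff of x3)·ratio = −(-6)·(26/3) = 52.
New z = 58 + 52 = 110.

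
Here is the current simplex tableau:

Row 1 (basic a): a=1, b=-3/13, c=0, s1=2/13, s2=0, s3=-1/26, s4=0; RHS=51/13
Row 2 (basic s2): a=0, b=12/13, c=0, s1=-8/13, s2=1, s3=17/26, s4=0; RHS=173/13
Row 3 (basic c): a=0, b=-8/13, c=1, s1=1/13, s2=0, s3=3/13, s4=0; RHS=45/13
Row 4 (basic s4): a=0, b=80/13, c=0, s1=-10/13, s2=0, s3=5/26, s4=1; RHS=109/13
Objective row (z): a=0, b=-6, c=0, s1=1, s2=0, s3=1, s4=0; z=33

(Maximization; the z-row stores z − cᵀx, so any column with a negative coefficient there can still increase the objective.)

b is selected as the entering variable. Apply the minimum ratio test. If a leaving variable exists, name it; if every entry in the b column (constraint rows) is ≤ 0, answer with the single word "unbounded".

s4

Ratios: row 1 (a): entry -3/13 ≤ 0, skip; row 2 (s2): (173/13)/(12/13) = 173/12; row 3 (c): entry -8/13 ≤ 0, skip; row 4 (s4): (109/13)/(80/13) = 109/80.
Minimum ratio is in the s4 row, so s4 leaves.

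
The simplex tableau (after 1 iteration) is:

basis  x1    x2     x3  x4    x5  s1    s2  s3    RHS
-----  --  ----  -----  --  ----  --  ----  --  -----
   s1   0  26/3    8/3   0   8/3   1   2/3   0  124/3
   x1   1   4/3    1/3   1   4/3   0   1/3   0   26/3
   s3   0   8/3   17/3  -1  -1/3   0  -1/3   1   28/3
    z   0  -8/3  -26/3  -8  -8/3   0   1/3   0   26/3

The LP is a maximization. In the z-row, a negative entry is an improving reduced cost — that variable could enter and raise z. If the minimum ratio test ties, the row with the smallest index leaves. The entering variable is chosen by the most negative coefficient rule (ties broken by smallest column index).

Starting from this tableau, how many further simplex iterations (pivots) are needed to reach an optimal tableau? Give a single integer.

pivot: x3 in, s3 out → z = 390/17
pivot: x4 in, x1 out → z = 96
No improving column remains; optimal.

2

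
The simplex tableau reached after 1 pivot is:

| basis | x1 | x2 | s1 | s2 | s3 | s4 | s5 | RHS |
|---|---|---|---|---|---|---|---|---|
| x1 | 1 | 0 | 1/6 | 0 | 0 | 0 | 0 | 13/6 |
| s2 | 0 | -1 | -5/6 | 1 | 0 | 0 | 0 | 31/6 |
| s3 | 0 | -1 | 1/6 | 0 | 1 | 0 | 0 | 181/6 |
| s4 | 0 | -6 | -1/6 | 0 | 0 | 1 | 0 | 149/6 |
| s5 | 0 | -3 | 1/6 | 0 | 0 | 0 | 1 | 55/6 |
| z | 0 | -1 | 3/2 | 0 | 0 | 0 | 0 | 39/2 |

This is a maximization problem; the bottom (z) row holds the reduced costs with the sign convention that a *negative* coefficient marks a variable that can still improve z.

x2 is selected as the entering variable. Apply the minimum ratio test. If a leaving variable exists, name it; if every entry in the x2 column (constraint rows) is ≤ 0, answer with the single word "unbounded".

unbounded

x2-column entries: row 1: 0, row 2: -1, row 3: -1, row 4: -6, row 5: -3. All ≤ 0, so x2 can increase without bound; the LP is unbounded in this direction.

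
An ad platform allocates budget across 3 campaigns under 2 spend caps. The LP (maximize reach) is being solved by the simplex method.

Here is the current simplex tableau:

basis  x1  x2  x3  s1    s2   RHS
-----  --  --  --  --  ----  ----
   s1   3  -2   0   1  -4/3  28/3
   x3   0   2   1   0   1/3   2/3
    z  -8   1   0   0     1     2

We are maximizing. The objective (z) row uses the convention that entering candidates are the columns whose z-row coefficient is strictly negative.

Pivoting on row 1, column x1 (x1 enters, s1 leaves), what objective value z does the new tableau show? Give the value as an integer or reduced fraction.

242/9

Minimum ratio for x1: (28/3)/3 = 28/9.
z changes by −(z-row coeff of x1)·ratio = −(-8)·(28/9) = 224/9.
New z = 2 + (224/9) = 242/9.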